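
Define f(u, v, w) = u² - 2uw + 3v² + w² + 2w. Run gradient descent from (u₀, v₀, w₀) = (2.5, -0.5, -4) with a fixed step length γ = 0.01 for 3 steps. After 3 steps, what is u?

2.124208

∇f = (2u - 2w, 6v, -2u + 2w + 2)
Step 1: at (2.5, -0.5, -4), ∇f = (13, -3, -11) → (2.5, -0.5, -4) − 0.01·(13, -3, -11) = (2.37, -0.47, -3.89)
Step 2: at (2.37, -0.47, -3.89), ∇f = (12.52, -2.82, -10.52) → (2.37, -0.47, -3.89) − 0.01·(12.52, -2.82, -10.52) = (2.2448, -0.4418, -3.7848)
Step 3: at (2.2448, -0.4418, -3.7848), ∇f = (12.0592, -2.6508, -10.0592) → (2.2448, -0.4418, -3.7848) − 0.01·(12.0592, -2.6508, -10.0592) = (2.124208, -0.415292, -3.684208)
u = 2.124208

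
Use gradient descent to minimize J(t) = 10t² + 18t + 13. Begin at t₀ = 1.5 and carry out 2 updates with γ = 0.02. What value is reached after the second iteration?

J′(t) = 20t + 18
Step 1: J′(1.5) = 48; t₁ = 1.5 − 0.02·48 = 0.54
Step 2: J′(0.54) = 28.8; t₂ = 0.54 − 0.02·28.8 = -0.036

-0.036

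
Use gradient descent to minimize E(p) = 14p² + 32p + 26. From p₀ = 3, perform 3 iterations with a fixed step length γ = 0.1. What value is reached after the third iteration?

-25.304

E′(p) = 28p + 32
Step 1: E′(3) = 116; p₁ = 3 − 0.1·116 = -8.6
Step 2: E′(-8.6) = -208.8; p₂ = -8.6 − 0.1·(-208.8) = 12.28
Step 3: E′(12.28) = 375.84; p₃ = 12.28 − 0.1·375.84 = -25.304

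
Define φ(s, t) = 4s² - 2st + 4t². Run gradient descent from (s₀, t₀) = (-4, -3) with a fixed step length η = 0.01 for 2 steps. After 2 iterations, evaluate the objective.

∇φ = (8s - 2t, -2s + 8t)
(s₁, t₁) = (-4, -3) − 0.01·(-26, -16) = (-3.74, -2.84)
(s₂, t₂) = (-3.74, -2.84) − 0.01·(-24.24, -15.24) = (-3.4976, -2.6876)
φ(-3.4976, -2.6876) = 59.02529856

59.02529856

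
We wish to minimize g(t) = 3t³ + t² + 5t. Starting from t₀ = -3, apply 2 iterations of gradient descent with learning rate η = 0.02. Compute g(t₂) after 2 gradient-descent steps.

-1703.104942206976

g′(t) = 9t² + 2t + 5
t₁ = -3 − 0.02·80 = -4.6
t₂ = -4.6 − 0.02·186.24 = -8.3248
g(-8.3248) = -1703.104942206976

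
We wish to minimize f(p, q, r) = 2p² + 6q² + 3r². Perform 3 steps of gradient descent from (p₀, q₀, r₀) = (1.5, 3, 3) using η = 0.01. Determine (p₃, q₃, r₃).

∇f = (4p, 12q, 6r)
(p₁, q₁, r₁) = (1.5, 3, 3) − 0.01·(6, 36, 18) = (1.44, 2.64, 2.82)
(p₂, q₂, r₂) = (1.44, 2.64, 2.82) − 0.01·(5.76, 31.68, 16.92) = (1.3824, 2.3232, 2.6508)
(p₃, q₃, r₃) = (1.3824, 2.3232, 2.6508) − 0.01·(5.5296, 27.8784, 15.9048) = (1.327104, 2.044416, 2.491752)

(1.327104, 2.044416, 2.491752)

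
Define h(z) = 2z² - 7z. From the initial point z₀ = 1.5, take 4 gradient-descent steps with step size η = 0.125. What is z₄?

h′(z) = 4z - 7
z₁ = 1.5 − 0.125·(-1) = 1.625
z₂ = 1.625 − 0.125·(-0.5) = 1.6875
z₃ = 1.6875 − 0.125·(-0.25) = 1.71875
z₄ = 1.71875 − 0.125·(-0.125) = 1.734375

1.734375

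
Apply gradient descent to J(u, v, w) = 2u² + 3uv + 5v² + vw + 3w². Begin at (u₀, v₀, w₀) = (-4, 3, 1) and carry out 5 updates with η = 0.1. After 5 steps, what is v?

∇J = (4u + 3v, 3u + 10v + w, v + 6w)
Step 1: at (-4, 3, 1), ∇J = (-7, 19, 9) → (-4, 3, 1) − 0.1·(-7, 19, 9) = (-3.3, 1.1, 0.1)
Step 2: at (-3.3, 1.1, 0.1), ∇J = (-9.9, 1.2, 1.7) → (-3.3, 1.1, 0.1) − 0.1·(-9.9, 1.2, 1.7) = (-2.31, 0.98, -0.07)
Step 3: at (-2.31, 0.98, -0.07), ∇J = (-6.3, 2.8, 0.56) → (-2.31, 0.98, -0.07) − 0.1·(-6.3, 2.8, 0.56) = (-1.68, 0.7, -0.126)
Step 4: at (-1.68, 0.7, -0.126), ∇J = (-4.62, 1.834, -0.056) → (-1.68, 0.7, -0.126) − 0.1·(-4.62, 1.834, -0.056) = (-1.218, 0.5166, -0.1204)
Step 5: at (-1.218, 0.5166, -0.1204), ∇J = (-3.3222, 1.3916, -0.2058) → (-1.218, 0.5166, -0.1204) − 0.1·(-3.3222, 1.3916, -0.2058) = (-0.88578, 0.37744, -0.09982)
v = 0.37744

0.37744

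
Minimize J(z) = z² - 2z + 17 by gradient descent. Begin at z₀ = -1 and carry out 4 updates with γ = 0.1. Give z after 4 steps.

0.1808

J′(z) = 2z - 2
z₁ = -1 − 0.1·(-4) = -0.6
z₂ = -0.6 − 0.1·(-3.2) = -0.28
z₃ = -0.28 − 0.1·(-2.56) = -0.024
z₄ = -0.024 − 0.1·(-2.048) = 0.1808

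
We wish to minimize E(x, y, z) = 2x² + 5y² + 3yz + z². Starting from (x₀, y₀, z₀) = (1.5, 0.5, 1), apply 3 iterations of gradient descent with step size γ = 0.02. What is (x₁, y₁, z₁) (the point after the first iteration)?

(1.38, 0.34, 0.93)

∇E = (4x, 10y + 3z, 3y + 2z)
(x₁, y₁, z₁) = (1.5, 0.5, 1) − 0.02·(6, 8, 3.5) = (1.38, 0.34, 0.93)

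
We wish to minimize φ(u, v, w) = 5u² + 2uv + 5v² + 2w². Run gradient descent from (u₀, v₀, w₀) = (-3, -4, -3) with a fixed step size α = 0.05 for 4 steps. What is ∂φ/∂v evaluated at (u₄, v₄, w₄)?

-1.5936

∇φ = (10u + 2v, 2u + 10v, 4w)
(u₁, v₁, w₁) = (-3, -4, -3) − 0.05·(-38, -46, -12) = (-1.1, -1.7, -2.4)
(u₂, v₂, w₂) = (-1.1, -1.7, -2.4) − 0.05·(-14.4, -19.2, -9.6) = (-0.38, -0.74, -1.92)
(u₃, v₃, w₃) = (-0.38, -0.74, -1.92) − 0.05·(-5.28, -8.16, -7.68) = (-0.116, -0.332, -1.536)
(u₄, v₄, w₄) = (-0.116, -0.332, -1.536) − 0.05·(-1.824, -3.552, -6.144) = (-0.0248, -0.1544, -1.2288)
∂φ/∂v at (-0.0248, -0.1544, -1.2288) = -1.5936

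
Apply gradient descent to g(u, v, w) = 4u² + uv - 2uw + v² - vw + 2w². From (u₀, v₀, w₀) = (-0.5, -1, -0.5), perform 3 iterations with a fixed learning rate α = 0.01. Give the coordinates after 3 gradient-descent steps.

(-0.3899, -0.94234, -0.497116)

∇g = (8u + v - 2w, u + 2v - w, -2u - v + 4w)
(u₁, v₁, w₁) = (-0.5, -1, -0.5) − 0.01·(-4, -2, 0) = (-0.46, -0.98, -0.5)
(u₂, v₂, w₂) = (-0.46, -0.98, -0.5) − 0.01·(-3.66, -1.92, -0.1) = (-0.4234, -0.9608, -0.499)
(u₃, v₃, w₃) = (-0.4234, -0.9608, -0.499) − 0.01·(-3.35, -1.846, -0.1884) = (-0.3899, -0.94234, -0.497116)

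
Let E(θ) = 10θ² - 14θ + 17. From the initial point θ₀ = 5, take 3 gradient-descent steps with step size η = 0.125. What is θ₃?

-13.8125

E′(θ) = 20θ - 14
Step 1: E′(5) = 86; θ₁ = 5 − 0.125·86 = -5.75
Step 2: E′(-5.75) = -129; θ₂ = -5.75 − 0.125·(-129) = 10.375
Step 3: E′(10.375) = 193.5; θ₃ = 10.375 − 0.125·193.5 = -13.8125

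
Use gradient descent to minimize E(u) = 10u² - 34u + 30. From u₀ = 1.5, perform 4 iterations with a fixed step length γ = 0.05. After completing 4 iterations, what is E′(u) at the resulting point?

E′(u) = 20u - 34
Step 1: E′(1.5) = -4; u₁ = 1.5 − 0.05·(-4) = 1.7
Step 2: E′(1.7) = 0; u₂ = 1.7 − 0.05·0 = 1.7
Step 3: E′(1.7) = 0; u₃ = 1.7 − 0.05·0 = 1.7
Step 4: E′(1.7) = 0; u₄ = 1.7 − 0.05·0 = 1.7
E′(u) at (1.7) = 0

0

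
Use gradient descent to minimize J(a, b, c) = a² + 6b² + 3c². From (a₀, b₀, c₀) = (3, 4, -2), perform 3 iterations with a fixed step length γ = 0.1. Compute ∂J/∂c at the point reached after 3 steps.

∇J = (2a, 12b, 6c)
(a₁, b₁, c₁) = (3, 4, -2) − 0.1·(6, 48, -12) = (2.4, -0.8, -0.8)
(a₂, b₂, c₂) = (2.4, -0.8, -0.8) − 0.1·(4.8, -9.6, -4.8) = (1.92, 0.16, -0.32)
(a₃, b₃, c₃) = (1.92, 0.16, -0.32) − 0.1·(3.84, 1.92, -1.92) = (1.536, -0.032, -0.128)
∂J/∂c at (1.536, -0.032, -0.128) = -0.768

-0.768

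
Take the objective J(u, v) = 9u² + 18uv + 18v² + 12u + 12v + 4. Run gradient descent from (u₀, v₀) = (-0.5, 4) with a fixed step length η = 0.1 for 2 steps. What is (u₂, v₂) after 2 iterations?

(24.46, 41.02)

∇J = (18u + 18v + 12, 18u + 36v + 12)
(u₁, v₁) = (-0.5, 4) − 0.1·(75, 147) = (-8, -10.7)
(u₂, v₂) = (-8, -10.7) − 0.1·(-324.6, -517.2) = (24.46, 41.02)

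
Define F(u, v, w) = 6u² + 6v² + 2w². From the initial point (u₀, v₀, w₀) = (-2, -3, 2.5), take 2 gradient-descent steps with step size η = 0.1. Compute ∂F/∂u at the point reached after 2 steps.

-0.96

∇F = (12u, 12v, 4w)
Step 1: at (-2, -3, 2.5), ∇F = (-24, -36, 10) → (-2, -3, 2.5) − 0.1·(-24, -36, 10) = (0.4, 0.6, 1.5)
Step 2: at (0.4, 0.6, 1.5), ∇F = (4.8, 7.2, 6) → (0.4, 0.6, 1.5) − 0.1·(4.8, 7.2, 6) = (-0.08, -0.12, 0.9)
∂F/∂u at (-0.08, -0.12, 0.9) = -0.96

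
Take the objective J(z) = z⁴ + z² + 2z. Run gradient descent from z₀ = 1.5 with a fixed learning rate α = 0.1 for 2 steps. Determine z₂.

-0.46285

J′(z) = 4z³ + 2z + 2
Step 1: J′(1.5) = 18.5; z₁ = 1.5 − 0.1·18.5 = -0.35
Step 2: J′(-0.35) = 1.1285; z₂ = -0.35 − 0.1·1.1285 = -0.46285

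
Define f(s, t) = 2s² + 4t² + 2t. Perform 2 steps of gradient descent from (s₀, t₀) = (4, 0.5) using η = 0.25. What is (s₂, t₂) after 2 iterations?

(0, 0.5)

∇f = (4s, 8t + 2)
(s₁, t₁) = (4, 0.5) − 0.25·(16, 6) = (0, -1)
(s₂, t₂) = (0, -1) − 0.25·(0, -6) = (0, 0.5)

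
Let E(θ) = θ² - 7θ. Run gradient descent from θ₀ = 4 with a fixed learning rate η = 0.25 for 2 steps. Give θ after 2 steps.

E′(θ) = 2θ - 7
θ₁ = 4 − 0.25·1 = 3.75
θ₂ = 3.75 − 0.25·0.5 = 3.625

3.625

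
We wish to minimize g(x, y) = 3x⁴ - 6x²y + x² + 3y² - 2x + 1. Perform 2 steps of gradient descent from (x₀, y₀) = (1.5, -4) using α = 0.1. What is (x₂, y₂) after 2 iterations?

(1142.08095, 58.1135)

∇g = (12x³ - 12xy + 2x - 2, -6x² + 6y)
Step 1: at (1.5, -4), ∇g = (113.5, -37.5) → (1.5, -4) − 0.1·(113.5, -37.5) = (-9.85, -0.25)
Step 2: at (-9.85, -0.25), ∇g = (-11519.3095, -583.635) → (-9.85, -0.25) − 0.1·(-11519.3095, -583.635) = (1142.08095, 58.1135)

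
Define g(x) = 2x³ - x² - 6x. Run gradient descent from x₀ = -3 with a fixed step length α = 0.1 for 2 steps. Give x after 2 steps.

-51.816

g′(x) = 6x² - 2x - 6
x₁ = -3 − 0.1·54 = -8.4
x₂ = -8.4 − 0.1·434.16 = -51.816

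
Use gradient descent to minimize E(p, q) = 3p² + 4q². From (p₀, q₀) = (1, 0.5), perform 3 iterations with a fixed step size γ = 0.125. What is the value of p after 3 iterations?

∇E = (6p, 8q)
Step 1: at (1, 0.5), ∇E = (6, 4) → (1, 0.5) − 0.125·(6, 4) = (0.25, 0)
Step 2: at (0.25, 0), ∇E = (1.5, 0) → (0.25, 0) − 0.125·(1.5, 0) = (0.0625, 0)
Step 3: at (0.0625, 0), ∇E = (0.375, 0) → (0.0625, 0) − 0.125·(0.375, 0) = (0.015625, 0)
p = 0.015625

0.015625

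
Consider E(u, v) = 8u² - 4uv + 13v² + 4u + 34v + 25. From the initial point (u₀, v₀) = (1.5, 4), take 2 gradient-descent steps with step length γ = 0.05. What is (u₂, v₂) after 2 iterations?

(-0.54, -0.74)

∇E = (16u - 4v + 4, -4u + 26v + 34)
(u₁, v₁) = (1.5, 4) − 0.05·(12, 132) = (0.9, -2.6)
(u₂, v₂) = (0.9, -2.6) − 0.05·(28.8, -37.2) = (-0.54, -0.74)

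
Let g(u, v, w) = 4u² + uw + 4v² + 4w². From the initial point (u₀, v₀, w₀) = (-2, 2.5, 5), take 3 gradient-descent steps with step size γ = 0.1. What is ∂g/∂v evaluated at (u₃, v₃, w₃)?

0.16

∇g = (8u + w, 8v, u + 8w)
Step 1: at (-2, 2.5, 5), ∇g = (-11, 20, 38) → (-2, 2.5, 5) − 0.1·(-11, 20, 38) = (-0.9, 0.5, 1.2)
Step 2: at (-0.9, 0.5, 1.2), ∇g = (-6, 4, 8.7) → (-0.9, 0.5, 1.2) − 0.1·(-6, 4, 8.7) = (-0.3, 0.1, 0.33)
Step 3: at (-0.3, 0.1, 0.33), ∇g = (-2.07, 0.8, 2.34) → (-0.3, 0.1, 0.33) − 0.1·(-2.07, 0.8, 2.34) = (-0.093, 0.02, 0.096)
∂g/∂v at (-0.093, 0.02, 0.096) = 0.16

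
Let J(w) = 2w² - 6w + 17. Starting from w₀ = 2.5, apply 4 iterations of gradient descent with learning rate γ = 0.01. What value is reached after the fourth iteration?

J′(w) = 4w - 6
Step 1: J′(2.5) = 4; w₁ = 2.5 − 0.01·4 = 2.46
Step 2: J′(2.46) = 3.84; w₂ = 2.46 − 0.01·3.84 = 2.4216
Step 3: J′(2.4216) = 3.6864; w₃ = 2.4216 − 0.01·3.6864 = 2.384736
Step 4: J′(2.384736) = 3.538944; w₄ = 2.384736 − 0.01·3.538944 = 2.34934656

2.34934656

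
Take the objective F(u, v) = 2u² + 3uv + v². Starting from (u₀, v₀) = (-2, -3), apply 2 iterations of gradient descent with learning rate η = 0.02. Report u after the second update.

∇F = (4u + 3v, 3u + 2v)
Step 1: at (-2, -3), ∇F = (-17, -12) → (-2, -3) − 0.02·(-17, -12) = (-1.66, -2.76)
Step 2: at (-1.66, -2.76), ∇F = (-14.92, -10.5) → (-1.66, -2.76) − 0.02·(-14.92, -10.5) = (-1.3616, -2.55)
u = -1.3616

-1.3616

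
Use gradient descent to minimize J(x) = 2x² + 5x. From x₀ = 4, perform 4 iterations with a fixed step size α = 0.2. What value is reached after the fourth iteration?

J′(x) = 4x + 5
Step 1: J′(4) = 21; x₁ = 4 − 0.2·21 = -0.2
Step 2: J′(-0.2) = 4.2; x₂ = -0.2 − 0.2·4.2 = -1.04
Step 3: J′(-1.04) = 0.84; x₃ = -1.04 − 0.2·0.84 = -1.208
Step 4: J′(-1.208) = 0.168; x₄ = -1.208 − 0.2·0.168 = -1.2416

-1.2416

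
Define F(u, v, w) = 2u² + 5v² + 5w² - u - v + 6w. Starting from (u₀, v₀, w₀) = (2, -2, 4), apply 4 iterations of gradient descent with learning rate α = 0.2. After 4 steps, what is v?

-2

∇F = (4u - 1, 10v - 1, 10w + 6)
(u₁, v₁, w₁) = (2, -2, 4) − 0.2·(7, -21, 46) = (0.6, 2.2, -5.2)
(u₂, v₂, w₂) = (0.6, 2.2, -5.2) − 0.2·(1.4, 21, -46) = (0.32, -2, 4)
(u₃, v₃, w₃) = (0.32, -2, 4) − 0.2·(0.28, -21, 46) = (0.264, 2.2, -5.2)
(u₄, v₄, w₄) = (0.264, 2.2, -5.2) − 0.2·(0.056, 21, -46) = (0.2528, -2, 4)
v = -2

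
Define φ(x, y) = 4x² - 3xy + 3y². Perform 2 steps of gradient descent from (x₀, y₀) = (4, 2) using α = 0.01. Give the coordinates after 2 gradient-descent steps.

∇φ = (8x - 3y, -3x + 6y)
Step 1: at (4, 2), ∇φ = (26, 0) → (4, 2) − 0.01·(26, 0) = (3.74, 2)
Step 2: at (3.74, 2), ∇φ = (23.92, 0.78) → (3.74, 2) − 0.01·(23.92, 0.78) = (3.5008, 1.9922)

(3.5008, 1.9922)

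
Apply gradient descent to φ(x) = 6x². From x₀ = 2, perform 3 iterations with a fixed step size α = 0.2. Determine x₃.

-5.488

φ′(x) = 12x
Step 1: φ′(2) = 24; x₁ = 2 − 0.2·24 = -2.8
Step 2: φ′(-2.8) = -33.6; x₂ = -2.8 − 0.2·(-33.6) = 3.92
Step 3: φ′(3.92) = 47.04; x₃ = 3.92 − 0.2·47.04 = -5.488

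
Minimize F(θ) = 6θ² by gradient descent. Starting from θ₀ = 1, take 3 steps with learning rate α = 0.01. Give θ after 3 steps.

F′(θ) = 12θ
Step 1: F′(1) = 12; θ₁ = 1 − 0.01·12 = 0.88
Step 2: F′(0.88) = 10.56; θ₂ = 0.88 − 0.01·10.56 = 0.7744
Step 3: F′(0.7744) = 9.2928; θ₃ = 0.7744 − 0.01·9.2928 = 0.681472

0.681472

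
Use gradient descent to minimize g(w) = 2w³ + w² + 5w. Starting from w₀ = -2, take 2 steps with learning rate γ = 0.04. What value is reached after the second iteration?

g′(w) = 6w² + 2w + 5
w₁ = -2 − 0.04·25 = -3
w₂ = -3 − 0.04·53 = -5.12

-5.12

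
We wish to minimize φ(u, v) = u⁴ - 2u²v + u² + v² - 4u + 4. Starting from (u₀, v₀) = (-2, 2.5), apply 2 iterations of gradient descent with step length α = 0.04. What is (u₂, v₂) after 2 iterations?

(-1.17056, 2.5256)

∇φ = (4u³ - 4uv + 2u - 4, -2u² + 2v)
Step 1: at (-2, 2.5), ∇φ = (-20, -3) → (-2, 2.5) − 0.04·(-20, -3) = (-1.2, 2.62)
Step 2: at (-1.2, 2.62), ∇φ = (-0.736, 2.36) → (-1.2, 2.62) − 0.04·(-0.736, 2.36) = (-1.17056, 2.5256)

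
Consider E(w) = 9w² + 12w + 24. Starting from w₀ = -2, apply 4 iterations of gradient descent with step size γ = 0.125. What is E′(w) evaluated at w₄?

E′(w) = 18w + 12
Step 1: E′(-2) = -24; w₁ = -2 − 0.125·(-24) = 1
Step 2: E′(1) = 30; w₂ = 1 − 0.125·30 = -2.75
Step 3: E′(-2.75) = -37.5; w₃ = -2.75 − 0.125·(-37.5) = 1.9375
Step 4: E′(1.9375) = 46.875; w₄ = 1.9375 − 0.125·46.875 = -3.921875
E′(w) at (-3.921875) = -58.59375

-58.59375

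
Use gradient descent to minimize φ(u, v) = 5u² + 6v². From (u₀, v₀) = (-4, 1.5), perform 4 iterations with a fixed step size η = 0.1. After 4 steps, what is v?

∇φ = (10u, 12v)
Step 1: at (-4, 1.5), ∇φ = (-40, 18) → (-4, 1.5) − 0.1·(-40, 18) = (0, -0.3)
Step 2: at (0, -0.3), ∇φ = (0, -3.6) → (0, -0.3) − 0.1·(0, -3.6) = (0, 0.06)
Step 3: at (0, 0.06), ∇φ = (0, 0.72) → (0, 0.06) − 0.1·(0, 0.72) = (0, -0.012)
Step 4: at (0, -0.012), ∇φ = (0, -0.144) → (0, -0.012) − 0.1·(0, -0.144) = (0, 0.0024)
v = 0.0024

0.0024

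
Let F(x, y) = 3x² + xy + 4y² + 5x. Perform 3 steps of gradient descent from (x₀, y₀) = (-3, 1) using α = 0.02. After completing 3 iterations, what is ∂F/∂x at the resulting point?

∇F = (6x + y + 5, x + 8y)
(x₁, y₁) = (-3, 1) − 0.02·(-12, 5) = (-2.76, 0.9)
(x₂, y₂) = (-2.76, 0.9) − 0.02·(-10.66, 4.44) = (-2.5468, 0.8112)
(x₃, y₃) = (-2.5468, 0.8112) − 0.02·(-9.4696, 3.9428) = (-2.357408, 0.732344)
∂F/∂x at (-2.357408, 0.732344) = -8.412104

-8.412104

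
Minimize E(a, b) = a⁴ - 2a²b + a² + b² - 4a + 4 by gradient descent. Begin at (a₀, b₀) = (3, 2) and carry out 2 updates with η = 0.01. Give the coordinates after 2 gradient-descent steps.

∇E = (4a³ - 4ab + 2a - 4, -2a² + 2b)
Step 1: at (3, 2), ∇E = (86, -14) → (3, 2) − 0.01·(86, -14) = (2.14, 2.14)
Step 2: at (2.14, 2.14), ∇E = (21.162976, -4.8792) → (2.14, 2.14) − 0.01·(21.162976, -4.8792) = (1.92837024, 2.188792)

(1.92837024, 2.188792)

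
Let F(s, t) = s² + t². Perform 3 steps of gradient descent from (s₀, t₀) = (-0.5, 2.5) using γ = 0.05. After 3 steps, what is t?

1.8225

∇F = (2s, 2t)
(s₁, t₁) = (-0.5, 2.5) − 0.05·(-1, 5) = (-0.45, 2.25)
(s₂, t₂) = (-0.45, 2.25) − 0.05·(-0.9, 4.5) = (-0.405, 2.025)
(s₃, t₃) = (-0.405, 2.025) − 0.05·(-0.81, 4.05) = (-0.3645, 1.8225)
t = 1.8225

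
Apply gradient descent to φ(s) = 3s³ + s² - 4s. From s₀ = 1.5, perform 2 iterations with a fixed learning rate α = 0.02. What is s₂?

φ′(s) = 9s² + 2s - 4
Step 1: φ′(1.5) = 19.25; s₁ = 1.5 − 0.02·19.25 = 1.115
Step 2: φ′(1.115) = 9.419025; s₂ = 1.115 − 0.02·9.419025 = 0.9266195

0.9266195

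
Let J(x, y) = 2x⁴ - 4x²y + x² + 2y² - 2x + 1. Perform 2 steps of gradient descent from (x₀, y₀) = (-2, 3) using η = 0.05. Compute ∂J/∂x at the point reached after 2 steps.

-1.926582669312

∇J = (8x³ - 8xy + 2x - 2, -4x² + 4y)
Step 1: at (-2, 3), ∇J = (-22, -4) → (-2, 3) − 0.05·(-22, -4) = (-0.9, 3.2)
Step 2: at (-0.9, 3.2), ∇J = (13.408, 9.56) → (-0.9, 3.2) − 0.05·(13.408, 9.56) = (-1.5704, 2.722)
∂J/∂x at (-1.5704, 2.722) = -1.926582669312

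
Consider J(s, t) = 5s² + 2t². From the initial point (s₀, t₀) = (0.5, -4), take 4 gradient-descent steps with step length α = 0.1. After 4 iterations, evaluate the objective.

0.53747712

∇J = (10s, 4t)
(s₁, t₁) = (0.5, -4) − 0.1·(5, -16) = (0, -2.4)
(s₂, t₂) = (0, -2.4) − 0.1·(0, -9.6) = (0, -1.44)
(s₃, t₃) = (0, -1.44) − 0.1·(0, -5.76) = (0, -0.864)
(s₄, t₄) = (0, -0.864) − 0.1·(0, -3.456) = (0, -0.5184)
J(0, -0.5184) = 0.53747712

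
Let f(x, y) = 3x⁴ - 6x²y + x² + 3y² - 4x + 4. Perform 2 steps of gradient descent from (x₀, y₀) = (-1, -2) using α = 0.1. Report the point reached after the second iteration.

(-37.1296, 6.064)

∇f = (12x³ - 12xy + 2x - 4, -6x² + 6y)
(x₁, y₁) = (-1, -2) − 0.1·(-42, -18) = (3.2, -0.2)
(x₂, y₂) = (3.2, -0.2) − 0.1·(403.296, -62.64) = (-37.1296, 6.064)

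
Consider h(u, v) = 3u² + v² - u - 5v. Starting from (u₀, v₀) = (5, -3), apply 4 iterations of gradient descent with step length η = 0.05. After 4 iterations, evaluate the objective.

10.72846447

∇h = (6u - 1, 2v - 5)
Step 1: at (5, -3), ∇h = (29, -11) → (5, -3) − 0.05·(29, -11) = (3.55, -2.45)
Step 2: at (3.55, -2.45), ∇h = (20.3, -9.9) → (3.55, -2.45) − 0.05·(20.3, -9.9) = (2.535, -1.955)
Step 3: at (2.535, -1.955), ∇h = (14.21, -8.91) → (2.535, -1.955) − 0.05·(14.21, -8.91) = (1.8245, -1.5095)
Step 4: at (1.8245, -1.5095), ∇h = (9.947, -8.019) → (1.8245, -1.5095) − 0.05·(9.947, -8.019) = (1.32715, -1.10855)
h(1.32715, -1.10855) = 10.72846447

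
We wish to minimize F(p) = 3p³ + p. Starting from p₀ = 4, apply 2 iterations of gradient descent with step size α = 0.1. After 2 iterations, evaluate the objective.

-3974082.627671875

F′(p) = 9p² + 1
Step 1: F′(4) = 145; p₁ = 4 − 0.1·145 = -10.5
Step 2: F′(-10.5) = 993.25; p₂ = -10.5 − 0.1·993.25 = -109.825
F(-109.825) = -3974082.627671875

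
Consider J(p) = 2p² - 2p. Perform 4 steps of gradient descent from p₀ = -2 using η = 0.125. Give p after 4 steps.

J′(p) = 4p - 2
Step 1: J′(-2) = -10; p₁ = -2 − 0.125·(-10) = -0.75
Step 2: J′(-0.75) = -5; p₂ = -0.75 − 0.125·(-5) = -0.125
Step 3: J′(-0.125) = -2.5; p₃ = -0.125 − 0.125·(-2.5) = 0.1875
Step 4: J′(0.1875) = -1.25; p₄ = 0.1875 − 0.125·(-1.25) = 0.34375

0.34375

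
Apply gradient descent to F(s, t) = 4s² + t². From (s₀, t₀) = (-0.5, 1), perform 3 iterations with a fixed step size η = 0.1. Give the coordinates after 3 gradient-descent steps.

(-0.004, 0.512)

∇F = (8s, 2t)
Step 1: at (-0.5, 1), ∇F = (-4, 2) → (-0.5, 1) − 0.1·(-4, 2) = (-0.1, 0.8)
Step 2: at (-0.1, 0.8), ∇F = (-0.8, 1.6) → (-0.1, 0.8) − 0.1·(-0.8, 1.6) = (-0.02, 0.64)
Step 3: at (-0.02, 0.64), ∇F = (-0.16, 1.28) → (-0.02, 0.64) − 0.1·(-0.16, 1.28) = (-0.004, 0.512)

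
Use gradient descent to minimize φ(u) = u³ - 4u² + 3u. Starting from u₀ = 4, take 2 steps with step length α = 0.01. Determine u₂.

3.649317

φ′(u) = 3u² - 8u + 3
u₁ = 4 − 0.01·19 = 3.81
u₂ = 3.81 − 0.01·16.0683 = 3.649317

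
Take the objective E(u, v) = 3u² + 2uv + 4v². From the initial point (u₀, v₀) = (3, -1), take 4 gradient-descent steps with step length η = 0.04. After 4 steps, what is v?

∇E = (6u + 2v, 2u + 8v)
Step 1: at (3, -1), ∇E = (16, -2) → (3, -1) − 0.04·(16, -2) = (2.36, -0.92)
Step 2: at (2.36, -0.92), ∇E = (12.32, -2.64) → (2.36, -0.92) − 0.04·(12.32, -2.64) = (1.8672, -0.8144)
Step 3: at (1.8672, -0.8144), ∇E = (9.5744, -2.7808) → (1.8672, -0.8144) − 0.04·(9.5744, -2.7808) = (1.484224, -0.703168)
Step 4: at (1.484224, -0.703168), ∇E = (7.499008, -2.656896) → (1.484224, -0.703168) − 0.04·(7.499008, -2.656896) = (1.18426368, -0.59689216)
v = -0.59689216

-0.59689216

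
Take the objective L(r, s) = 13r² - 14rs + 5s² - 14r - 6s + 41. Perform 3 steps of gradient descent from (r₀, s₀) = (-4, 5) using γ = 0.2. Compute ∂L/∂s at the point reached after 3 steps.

-21110.752

∇L = (26r - 14s - 14, -14r + 10s - 6)
Step 1: at (-4, 5), ∇L = (-188, 100) → (-4, 5) − 0.2·(-188, 100) = (33.6, -15)
Step 2: at (33.6, -15), ∇L = (1069.6, -626.4) → (33.6, -15) − 0.2·(1069.6, -626.4) = (-180.32, 110.28)
Step 3: at (-180.32, 110.28), ∇L = (-6246.24, 3621.28) → (-180.32, 110.28) − 0.2·(-6246.24, 3621.28) = (1068.928, -613.976)
∂L/∂s at (1068.928, -613.976) = -21110.752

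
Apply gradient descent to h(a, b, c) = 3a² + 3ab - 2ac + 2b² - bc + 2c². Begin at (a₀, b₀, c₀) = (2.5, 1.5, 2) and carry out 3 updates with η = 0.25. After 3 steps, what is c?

∇h = (6a + 3b - 2c, 3a + 4b - c, -2a - b + 4c)
Step 1: at (2.5, 1.5, 2), ∇h = (15.5, 11.5, 1.5) → (2.5, 1.5, 2) − 0.25·(15.5, 11.5, 1.5) = (-1.375, -1.375, 1.625)
Step 2: at (-1.375, -1.375, 1.625), ∇h = (-15.625, -11.25, 10.625) → (-1.375, -1.375, 1.625) − 0.25·(-15.625, -11.25, 10.625) = (2.53125, 1.4375, -1.03125)
Step 3: at (2.53125, 1.4375, -1.03125), ∇h = (21.5625, 14.375, -10.625) → (2.53125, 1.4375, -1.03125) − 0.25·(21.5625, 14.375, -10.625) = (-2.859375, -2.15625, 1.625)
c = 1.625

1.625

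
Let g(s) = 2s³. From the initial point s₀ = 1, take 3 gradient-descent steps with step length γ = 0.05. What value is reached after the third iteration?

g′(s) = 6s²
Step 1: g′(1) = 6; s₁ = 1 − 0.05·6 = 0.7
Step 2: g′(0.7) = 2.94; s₂ = 0.7 − 0.05·2.94 = 0.553
Step 3: g′(0.553) = 1.834854; s₃ = 0.553 − 0.05·1.834854 = 0.4612573

0.4612573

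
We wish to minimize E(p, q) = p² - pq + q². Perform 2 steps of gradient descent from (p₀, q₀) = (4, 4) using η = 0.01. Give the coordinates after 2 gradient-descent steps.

(3.9204, 3.9204)

∇E = (2p - q, -p + 2q)
(p₁, q₁) = (4, 4) − 0.01·(4, 4) = (3.96, 3.96)
(p₂, q₂) = (3.96, 3.96) − 0.01·(3.96, 3.96) = (3.9204, 3.9204)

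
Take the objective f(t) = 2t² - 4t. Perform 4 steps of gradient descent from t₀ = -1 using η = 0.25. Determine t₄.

f′(t) = 4t - 4
Step 1: f′(-1) = -8; t₁ = -1 − 0.25·(-8) = 1
Step 2: f′(1) = 0; t₂ = 1 − 0.25·0 = 1
Step 3: f′(1) = 0; t₃ = 1 − 0.25·0 = 1
Step 4: f′(1) = 0; t₄ = 1 − 0.25·0 = 1

1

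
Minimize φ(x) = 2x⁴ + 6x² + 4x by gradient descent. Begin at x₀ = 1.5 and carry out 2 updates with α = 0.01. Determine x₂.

φ′(x) = 8x³ + 12x + 4
x₁ = 1.5 − 0.01·49 = 1.01
x₂ = 1.01 − 0.01·24.362408 = 0.76637592

0.76637592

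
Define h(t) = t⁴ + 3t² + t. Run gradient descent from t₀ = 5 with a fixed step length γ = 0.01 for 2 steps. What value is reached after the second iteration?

h′(t) = 4t³ + 6t + 1
Step 1: h′(5) = 531; t₁ = 5 − 0.01·531 = -0.31
Step 2: h′(-0.31) = -0.979164; t₂ = -0.31 − 0.01·(-0.979164) = -0.30020836

-0.30020836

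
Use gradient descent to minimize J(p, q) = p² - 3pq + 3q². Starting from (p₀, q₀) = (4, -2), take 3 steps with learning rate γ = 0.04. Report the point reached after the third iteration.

(2.751488, 0.077824)

∇J = (2p - 3q, -3p + 6q)
Step 1: at (4, -2), ∇J = (14, -24) → (4, -2) − 0.04·(14, -24) = (3.44, -1.04)
Step 2: at (3.44, -1.04), ∇J = (10, -16.56) → (3.44, -1.04) − 0.04·(10, -16.56) = (3.04, -0.3776)
Step 3: at (3.04, -0.3776), ∇J = (7.2128, -11.3856) → (3.04, -0.3776) − 0.04·(7.2128, -11.3856) = (2.751488, 0.077824)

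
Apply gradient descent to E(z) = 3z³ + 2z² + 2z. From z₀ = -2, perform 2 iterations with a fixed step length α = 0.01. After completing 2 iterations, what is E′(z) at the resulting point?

E′(z) = 9z² + 4z + 2
z₁ = -2 − 0.01·30 = -2.3
z₂ = -2.3 − 0.01·40.41 = -2.7041
E′(z) at (-2.7041) = 56.99301129

56.99301129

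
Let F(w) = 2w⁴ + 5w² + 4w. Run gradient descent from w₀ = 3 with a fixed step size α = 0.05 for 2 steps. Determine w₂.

F′(w) = 8w³ + 10w + 4
w₁ = 3 − 0.05·250 = -9.5
w₂ = -9.5 − 0.05·(-6950) = 338

338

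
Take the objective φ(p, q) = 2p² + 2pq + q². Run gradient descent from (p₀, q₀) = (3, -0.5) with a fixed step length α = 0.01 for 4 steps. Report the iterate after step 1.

∇φ = (4p + 2q, 2p + 2q)
Step 1: at (3, -0.5), ∇φ = (11, 5) → (3, -0.5) − 0.01·(11, 5) = (2.89, -0.55)

(2.89, -0.55)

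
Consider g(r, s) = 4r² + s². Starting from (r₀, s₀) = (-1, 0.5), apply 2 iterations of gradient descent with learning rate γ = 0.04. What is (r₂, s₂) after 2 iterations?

(-0.4624, 0.4232)

∇g = (8r, 2s)
Step 1: at (-1, 0.5), ∇g = (-8, 1) → (-1, 0.5) − 0.04·(-8, 1) = (-0.68, 0.46)
Step 2: at (-0.68, 0.46), ∇g = (-5.44, 0.92) → (-0.68, 0.46) − 0.04·(-5.44, 0.92) = (-0.4624, 0.4232)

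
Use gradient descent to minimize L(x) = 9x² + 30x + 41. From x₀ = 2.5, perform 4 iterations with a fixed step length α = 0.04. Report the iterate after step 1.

-0.5

L′(x) = 18x + 30
Step 1: L′(2.5) = 75; x₁ = 2.5 − 0.04·75 = -0.5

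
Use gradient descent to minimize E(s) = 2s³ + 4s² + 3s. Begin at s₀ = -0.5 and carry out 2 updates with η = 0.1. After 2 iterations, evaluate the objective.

E′(s) = 6s² + 8s + 3
Step 1: E′(-0.5) = 0.5; s₁ = -0.5 − 0.1·0.5 = -0.55
Step 2: E′(-0.55) = 0.415; s₂ = -0.55 − 0.1·0.415 = -0.5915
E(-0.5915) = -0.78890987175

-0.78890987175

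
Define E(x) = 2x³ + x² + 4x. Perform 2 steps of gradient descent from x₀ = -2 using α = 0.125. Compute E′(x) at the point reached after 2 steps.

E′(x) = 6x² + 2x + 4
x₁ = -2 − 0.125·24 = -5
x₂ = -5 − 0.125·144 = -23
E′(x) at (-23) = 3132

3132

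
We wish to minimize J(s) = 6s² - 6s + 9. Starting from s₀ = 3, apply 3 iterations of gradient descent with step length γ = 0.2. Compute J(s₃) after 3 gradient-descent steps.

J′(s) = 12s - 6
s₁ = 3 − 0.2·30 = -3
s₂ = -3 − 0.2·(-42) = 5.4
s₃ = 5.4 − 0.2·58.8 = -6.36
J(-6.36) = 289.8576

289.8576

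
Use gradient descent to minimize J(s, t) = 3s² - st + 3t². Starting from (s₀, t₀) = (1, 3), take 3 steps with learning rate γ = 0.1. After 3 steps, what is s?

0.223

∇J = (6s - t, -s + 6t)
Step 1: at (1, 3), ∇J = (3, 17) → (1, 3) − 0.1·(3, 17) = (0.7, 1.3)
Step 2: at (0.7, 1.3), ∇J = (2.9, 7.1) → (0.7, 1.3) − 0.1·(2.9, 7.1) = (0.41, 0.59)
Step 3: at (0.41, 0.59), ∇J = (1.87, 3.13) → (0.41, 0.59) − 0.1·(1.87, 3.13) = (0.223, 0.277)
s = 0.223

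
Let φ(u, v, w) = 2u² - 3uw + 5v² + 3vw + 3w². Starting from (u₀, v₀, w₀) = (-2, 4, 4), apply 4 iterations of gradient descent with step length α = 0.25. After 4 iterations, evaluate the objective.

46082.666015625

∇φ = (4u - 3w, 10v + 3w, -3u + 3v + 6w)
(u₁, v₁, w₁) = (-2, 4, 4) − 0.25·(-20, 52, 42) = (3, -9, -6.5)
(u₂, v₂, w₂) = (3, -9, -6.5) − 0.25·(31.5, -109.5, -75) = (-4.875, 18.375, 12.25)
(u₃, v₃, w₃) = (-4.875, 18.375, 12.25) − 0.25·(-56.25, 220.5, 143.25) = (9.1875, -36.75, -23.5625)
(u₄, v₄, w₄) = (9.1875, -36.75, -23.5625) − 0.25·(107.4375, -438.1875, -279.1875) = (-17.671875, 72.796875, 46.234375)
φ(-17.671875, 72.796875, 46.234375) = 46082.666015625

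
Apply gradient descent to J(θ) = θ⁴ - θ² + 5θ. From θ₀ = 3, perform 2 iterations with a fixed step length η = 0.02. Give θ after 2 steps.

0.74351552

J′(θ) = 4θ³ - 2θ + 5
θ₁ = 3 − 0.02·107 = 0.86
θ₂ = 0.86 − 0.02·5.824224 = 0.74351552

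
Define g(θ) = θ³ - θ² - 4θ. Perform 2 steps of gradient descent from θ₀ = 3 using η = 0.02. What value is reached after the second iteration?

g′(θ) = 3θ² - 2θ - 4
Step 1: g′(3) = 17; θ₁ = 3 − 0.02·17 = 2.66
Step 2: g′(2.66) = 11.9068; θ₂ = 2.66 − 0.02·11.9068 = 2.421864

2.421864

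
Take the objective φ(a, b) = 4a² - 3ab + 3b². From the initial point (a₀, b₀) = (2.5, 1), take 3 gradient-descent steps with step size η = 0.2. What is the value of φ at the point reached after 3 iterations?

12.82368

∇φ = (8a - 3b, -3a + 6b)
Step 1: at (2.5, 1), ∇φ = (17, -1.5) → (2.5, 1) − 0.2·(17, -1.5) = (-0.9, 1.3)
Step 2: at (-0.9, 1.3), ∇φ = (-11.1, 10.5) → (-0.9, 1.3) − 0.2·(-11.1, 10.5) = (1.32, -0.8)
Step 3: at (1.32, -0.8), ∇φ = (12.96, -8.76) → (1.32, -0.8) − 0.2·(12.96, -8.76) = (-1.272, 0.952)
φ(-1.272, 0.952) = 12.82368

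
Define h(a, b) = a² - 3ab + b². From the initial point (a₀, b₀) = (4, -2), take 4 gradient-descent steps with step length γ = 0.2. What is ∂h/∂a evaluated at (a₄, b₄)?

∇h = (2a - 3b, -3a + 2b)
(a₁, b₁) = (4, -2) − 0.2·(14, -16) = (1.2, 1.2)
(a₂, b₂) = (1.2, 1.2) − 0.2·(-1.2, -1.2) = (1.44, 1.44)
(a₃, b₃) = (1.44, 1.44) − 0.2·(-1.44, -1.44) = (1.728, 1.728)
(a₄, b₄) = (1.728, 1.728) − 0.2·(-1.728, -1.728) = (2.0736, 2.0736)
∂h/∂a at (2.0736, 2.0736) = -2.0736

-2.0736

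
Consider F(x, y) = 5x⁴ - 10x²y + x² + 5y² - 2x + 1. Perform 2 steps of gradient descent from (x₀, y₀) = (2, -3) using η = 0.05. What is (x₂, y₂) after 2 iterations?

∇F = (20x³ - 20xy + 2x - 2, -10x² + 10y)
(x₁, y₁) = (2, -3) − 0.05·(282, -70) = (-12.1, 0.5)
(x₂, y₂) = (-12.1, 0.5) − 0.05·(-35336.42, -1459.1) = (1754.721, 73.455)

(1754.721, 73.455)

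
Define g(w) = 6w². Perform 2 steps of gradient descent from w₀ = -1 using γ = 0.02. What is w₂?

-0.5776

g′(w) = 12w
w₁ = -1 − 0.02·(-12) = -0.76
w₂ = -0.76 − 0.02·(-9.12) = -0.5776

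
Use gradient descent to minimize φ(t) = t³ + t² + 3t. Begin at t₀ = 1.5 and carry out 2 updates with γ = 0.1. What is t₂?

-0.1351875

φ′(t) = 3t² + 2t + 3
Step 1: φ′(1.5) = 12.75; t₁ = 1.5 − 0.1·12.75 = 0.225
Step 2: φ′(0.225) = 3.601875; t₂ = 0.225 − 0.1·3.601875 = -0.1351875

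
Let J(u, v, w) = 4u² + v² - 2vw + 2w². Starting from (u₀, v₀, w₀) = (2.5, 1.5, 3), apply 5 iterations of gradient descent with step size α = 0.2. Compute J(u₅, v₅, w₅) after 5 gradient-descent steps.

∇J = (8u, 2v - 2w, -2v + 4w)
(u₁, v₁, w₁) = (2.5, 1.5, 3) − 0.2·(20, -3, 9) = (-1.5, 2.1, 1.2)
(u₂, v₂, w₂) = (-1.5, 2.1, 1.2) − 0.2·(-12, 1.8, 0.6) = (0.9, 1.74, 1.08)
(u₃, v₃, w₃) = (0.9, 1.74, 1.08) − 0.2·(7.2, 1.32, 0.84) = (-0.54, 1.476, 0.912)
(u₄, v₄, w₄) = (-0.54, 1.476, 0.912) − 0.2·(-4.32, 1.128, 0.696) = (0.324, 1.2504, 0.7728)
(u₅, v₅, w₅) = (0.324, 1.2504, 0.7728) − 0.2·(2.592, 0.9552, 0.5904) = (-0.1944, 1.05936, 0.65472)
J(-0.1944, 1.05936, 0.65472) = 0.743557248

0.743557248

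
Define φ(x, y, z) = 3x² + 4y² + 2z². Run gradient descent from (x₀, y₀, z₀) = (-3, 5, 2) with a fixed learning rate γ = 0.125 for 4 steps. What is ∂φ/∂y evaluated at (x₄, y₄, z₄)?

∇φ = (6x, 8y, 4z)
Step 1: at (-3, 5, 2), ∇φ = (-18, 40, 8) → (-3, 5, 2) − 0.125·(-18, 40, 8) = (-0.75, 0, 1)
Step 2: at (-0.75, 0, 1), ∇φ = (-4.5, 0, 4) → (-0.75, 0, 1) − 0.125·(-4.5, 0, 4) = (-0.1875, 0, 0.5)
Step 3: at (-0.1875, 0, 0.5), ∇φ = (-1.125, 0, 2) → (-0.1875, 0, 0.5) − 0.125·(-1.125, 0, 2) = (-0.046875, 0, 0.25)
Step 4: at (-0.046875, 0, 0.25), ∇φ = (-0.28125, 0, 1) → (-0.046875, 0, 0.25) − 0.125·(-0.28125, 0, 1) = (-0.01171875, 0, 0.125)
∂φ/∂y at (-0.01171875, 0, 0.125) = 0

0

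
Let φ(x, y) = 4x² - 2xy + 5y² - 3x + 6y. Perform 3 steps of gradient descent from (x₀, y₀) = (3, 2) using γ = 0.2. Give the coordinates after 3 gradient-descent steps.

(0.832, -1.824)

∇φ = (8x - 2y - 3, -2x + 10y + 6)
(x₁, y₁) = (3, 2) − 0.2·(17, 20) = (-0.4, -2)
(x₂, y₂) = (-0.4, -2) − 0.2·(-2.2, -13.2) = (0.04, 0.64)
(x₃, y₃) = (0.04, 0.64) − 0.2·(-3.96, 12.32) = (0.832, -1.824)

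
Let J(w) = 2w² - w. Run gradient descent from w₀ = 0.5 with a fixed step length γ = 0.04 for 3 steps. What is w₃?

0.398176

J′(w) = 4w - 1
w₁ = 0.5 − 0.04·1 = 0.46
w₂ = 0.46 − 0.04·0.84 = 0.4264
w₃ = 0.4264 − 0.04·0.7056 = 0.398176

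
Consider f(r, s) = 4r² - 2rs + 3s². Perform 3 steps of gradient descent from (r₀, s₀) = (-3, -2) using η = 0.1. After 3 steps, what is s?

∇f = (8r - 2s, -2r + 6s)
Step 1: at (-3, -2), ∇f = (-20, -6) → (-3, -2) − 0.1·(-20, -6) = (-1, -1.4)
Step 2: at (-1, -1.4), ∇f = (-5.2, -6.4) → (-1, -1.4) − 0.1·(-5.2, -6.4) = (-0.48, -0.76)
Step 3: at (-0.48, -0.76), ∇f = (-2.32, -3.6) → (-0.48, -0.76) − 0.1·(-2.32, -3.6) = (-0.248, -0.4)
s = -0.4

-0.4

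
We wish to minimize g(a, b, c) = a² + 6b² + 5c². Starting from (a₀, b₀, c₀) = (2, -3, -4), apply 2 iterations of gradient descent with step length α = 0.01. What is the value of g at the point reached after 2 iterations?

∇g = (2a, 12b, 10c)
(a₁, b₁, c₁) = (2, -3, -4) − 0.01·(4, -36, -40) = (1.96, -2.64, -3.6)
(a₂, b₂, c₂) = (1.96, -2.64, -3.6) − 0.01·(3.92, -31.68, -36) = (1.9208, -2.3232, -3.24)
g(1.9208, -2.3232, -3.24) = 88.56102208

88.56102208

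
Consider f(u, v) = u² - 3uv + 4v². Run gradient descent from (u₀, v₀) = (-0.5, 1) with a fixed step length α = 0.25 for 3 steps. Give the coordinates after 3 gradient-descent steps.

∇f = (2u - 3v, -3u + 8v)
Step 1: at (-0.5, 1), ∇f = (-4, 9.5) → (-0.5, 1) − 0.25·(-4, 9.5) = (0.5, -1.375)
Step 2: at (0.5, -1.375), ∇f = (5.125, -12.5) → (0.5, -1.375) − 0.25·(5.125, -12.5) = (-0.78125, 1.75)
Step 3: at (-0.78125, 1.75), ∇f = (-6.8125, 16.34375) → (-0.78125, 1.75) − 0.25·(-6.8125, 16.34375) = (0.921875, -2.3359375)

(0.921875, -2.3359375)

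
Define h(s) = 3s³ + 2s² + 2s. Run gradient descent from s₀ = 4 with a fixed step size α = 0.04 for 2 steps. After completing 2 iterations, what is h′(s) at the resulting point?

h′(s) = 9s² + 4s + 2
s₁ = 4 − 0.04·162 = -2.48
s₂ = -2.48 − 0.04·47.4336 = -4.377344
h′(s) at (-4.377344) = 156.940888449024

156.940888449024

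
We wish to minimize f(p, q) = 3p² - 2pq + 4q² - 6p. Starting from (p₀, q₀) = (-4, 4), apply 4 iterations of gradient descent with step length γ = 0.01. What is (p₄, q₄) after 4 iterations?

∇f = (6p - 2q - 6, -2p + 8q)
(p₁, q₁) = (-4, 4) − 0.01·(-38, 40) = (-3.62, 3.6)
(p₂, q₂) = (-3.62, 3.6) − 0.01·(-34.92, 36.04) = (-3.2708, 3.2396)
(p₃, q₃) = (-3.2708, 3.2396) − 0.01·(-32.104, 32.4584) = (-2.94976, 2.915016)
(p₄, q₄) = (-2.94976, 2.915016) − 0.01·(-29.528592, 29.219648) = (-2.65447408, 2.62281952)

(-2.65447408, 2.62281952)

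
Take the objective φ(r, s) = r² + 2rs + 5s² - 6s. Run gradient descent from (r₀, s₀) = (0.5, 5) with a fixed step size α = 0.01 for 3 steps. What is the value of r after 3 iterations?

0.202432

∇φ = (2r + 2s, 2r + 10s - 6)
Step 1: at (0.5, 5), ∇φ = (11, 45) → (0.5, 5) − 0.01·(11, 45) = (0.39, 4.55)
Step 2: at (0.39, 4.55), ∇φ = (9.88, 40.28) → (0.39, 4.55) − 0.01·(9.88, 40.28) = (0.2912, 4.1472)
Step 3: at (0.2912, 4.1472), ∇φ = (8.8768, 36.0544) → (0.2912, 4.1472) − 0.01·(8.8768, 36.0544) = (0.202432, 3.786656)
r = 0.202432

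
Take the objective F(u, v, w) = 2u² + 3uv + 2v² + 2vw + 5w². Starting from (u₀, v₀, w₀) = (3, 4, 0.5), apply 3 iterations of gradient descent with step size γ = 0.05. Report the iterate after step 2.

(1.035, 1.905, -0.345)

∇F = (4u + 3v, 3u + 4v + 2w, 2v + 10w)
(u₁, v₁, w₁) = (3, 4, 0.5) − 0.05·(24, 26, 13) = (1.8, 2.7, -0.15)
(u₂, v₂, w₂) = (1.8, 2.7, -0.15) − 0.05·(15.3, 15.9, 3.9) = (1.035, 1.905, -0.345)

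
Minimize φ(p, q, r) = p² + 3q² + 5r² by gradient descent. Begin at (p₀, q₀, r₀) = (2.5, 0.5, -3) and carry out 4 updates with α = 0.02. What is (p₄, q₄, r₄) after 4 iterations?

∇φ = (2p, 6q, 10r)
(p₁, q₁, r₁) = (2.5, 0.5, -3) − 0.02·(5, 3, -30) = (2.4, 0.44, -2.4)
(p₂, q₂, r₂) = (2.4, 0.44, -2.4) − 0.02·(4.8, 2.64, -24) = (2.304, 0.3872, -1.92)
(p₃, q₃, r₃) = (2.304, 0.3872, -1.92) − 0.02·(4.608, 2.3232, -19.2) = (2.21184, 0.340736, -1.536)
(p₄, q₄, r₄) = (2.21184, 0.340736, -1.536) − 0.02·(4.42368, 2.044416, -15.36) = (2.1233664, 0.29984768, -1.2288)

(2.1233664, 0.29984768, -1.2288)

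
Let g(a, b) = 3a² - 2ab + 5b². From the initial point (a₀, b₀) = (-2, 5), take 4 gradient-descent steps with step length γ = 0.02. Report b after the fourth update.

∇g = (6a - 2b, -2a + 10b)
(a₁, b₁) = (-2, 5) − 0.02·(-22, 54) = (-1.56, 3.92)
(a₂, b₂) = (-1.56, 3.92) − 0.02·(-17.2, 42.32) = (-1.216, 3.0736)
(a₃, b₃) = (-1.216, 3.0736) − 0.02·(-13.4432, 33.168) = (-0.947136, 2.41024)
(a₄, b₄) = (-0.947136, 2.41024) − 0.02·(-10.503296, 25.996672) = (-0.73707008, 1.89030656)
b = 1.89030656

1.89030656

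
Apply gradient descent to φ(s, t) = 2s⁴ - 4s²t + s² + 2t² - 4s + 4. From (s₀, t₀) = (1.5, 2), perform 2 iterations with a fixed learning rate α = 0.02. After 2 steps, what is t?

2.028928

∇φ = (8s³ - 8st + 2s - 4, -4s² + 4t)
(s₁, t₁) = (1.5, 2) − 0.02·(2, -1) = (1.46, 2.02)
(s₂, t₂) = (1.46, 2.02) − 0.02·(0.223488, -0.4464) = (1.45553024, 2.028928)
t = 2.028928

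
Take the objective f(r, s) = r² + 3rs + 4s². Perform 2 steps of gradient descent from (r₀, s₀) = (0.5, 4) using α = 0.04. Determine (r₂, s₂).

∇f = (2r + 3s, 3r + 8s)
(r₁, s₁) = (0.5, 4) − 0.04·(13, 33.5) = (-0.02, 2.66)
(r₂, s₂) = (-0.02, 2.66) − 0.04·(7.94, 21.22) = (-0.3376, 1.8112)

(-0.3376, 1.8112)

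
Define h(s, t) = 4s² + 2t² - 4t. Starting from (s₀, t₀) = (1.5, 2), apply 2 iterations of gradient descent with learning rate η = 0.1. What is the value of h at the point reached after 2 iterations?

∇h = (8s, 4t - 4)
Step 1: at (1.5, 2), ∇h = (12, 4) → (1.5, 2) − 0.1·(12, 4) = (0.3, 1.6)
Step 2: at (0.3, 1.6), ∇h = (2.4, 2.4) → (0.3, 1.6) − 0.1·(2.4, 2.4) = (0.06, 1.36)
h(0.06, 1.36) = -1.7264

-1.7264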